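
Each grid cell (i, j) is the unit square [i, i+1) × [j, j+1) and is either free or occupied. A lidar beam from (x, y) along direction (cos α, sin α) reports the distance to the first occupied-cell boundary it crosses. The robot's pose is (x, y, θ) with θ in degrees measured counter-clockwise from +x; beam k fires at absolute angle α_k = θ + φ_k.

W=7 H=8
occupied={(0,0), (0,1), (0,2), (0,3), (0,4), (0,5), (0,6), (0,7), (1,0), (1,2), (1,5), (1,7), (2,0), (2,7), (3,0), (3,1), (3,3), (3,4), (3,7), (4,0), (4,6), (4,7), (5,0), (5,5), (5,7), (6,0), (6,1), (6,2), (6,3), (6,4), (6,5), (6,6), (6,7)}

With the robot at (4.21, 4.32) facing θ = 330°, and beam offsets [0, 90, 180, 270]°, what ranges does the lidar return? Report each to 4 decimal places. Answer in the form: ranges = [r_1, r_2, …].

beam 1: φ=0°, α=330°
  dir = (cos 330°, sin 330°) = (0.8660, -0.5000); from cell (4,4)
  next x-line at t=0.9122, next y-line at t=0.6400; Δt_x=1.1547, Δt_y=2.0000
    y: enter (4,3) at t=0.6400
    x: enter (5,3) at t=0.9122
    x: enter (6,3) at t=2.0669 ← occupied
  → r_1 = 2.0669
beam 2: φ=90°, α=60°
  dir = (cos 60°, sin 60°) = (0.5000, 0.8660); from cell (4,4)
  next x-line at t=1.5800, next y-line at t=0.7852; Δt_x=2.0000, Δt_y=1.1547
    y: enter (4,5) at t=0.7852
    x: enter (5,5) at t=1.5800 ← occupied
  → r_2 = 1.5800
beam 3: φ=180°, α=150°
  dir = (cos 150°, sin 150°) = (-0.8660, 0.5000); from cell (4,4)
  next x-line at t=0.2425, next y-line at t=1.3600; Δt_x=1.1547, Δt_y=2.0000
    x: enter (3,4) at t=0.2425 ← occupied
  → r_3 = 0.2425
beam 4: φ=270°, α=240°
  dir = (cos 240°, sin 240°) = (-0.5000, -0.8660); from cell (4,4)
  next x-line at t=0.4200, next y-line at t=0.3695; Δt_x=2.0000, Δt_y=1.1547
    y: enter (4,3) at t=0.3695
    x: enter (3,3) at t=0.4200 ← occupied
  → r_4 = 0.4200

ranges = [2.0669, 1.5800, 0.2425, 0.4200]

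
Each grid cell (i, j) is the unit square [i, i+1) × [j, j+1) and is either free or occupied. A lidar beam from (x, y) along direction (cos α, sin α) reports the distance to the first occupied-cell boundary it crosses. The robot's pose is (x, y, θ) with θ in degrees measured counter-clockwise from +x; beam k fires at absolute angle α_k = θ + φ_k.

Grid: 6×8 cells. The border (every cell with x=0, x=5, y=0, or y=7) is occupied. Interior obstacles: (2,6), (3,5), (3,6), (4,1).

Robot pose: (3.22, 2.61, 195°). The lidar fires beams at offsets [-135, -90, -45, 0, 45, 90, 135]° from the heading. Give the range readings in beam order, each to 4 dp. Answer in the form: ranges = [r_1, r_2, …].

beam 1: φ=-135°, α=60°
  d=(0.5000,0.8660)  start (3,2)  tX=1.5600 tY=0.4503  stride 1/|dx|=2.0000 1/|dy|=1.1547
    cross y-line → (3,3), t=0.4503
    cross x-line → (4,3), t=1.5600
    cross y-line → (4,4), t=1.6050
    cross y-line → (4,5), t=2.7597
    cross x-line → (5,5), t=3.5600 (wall)
  → r_1 = 3.5600
beam 2: φ=-90°, α=105°
  d=(-0.2588,0.9659)  start (3,2)  tX=0.8500 tY=0.4038  stride 1/|dx|=3.8637 1/|dy|=1.0353
    cross y-line → (3,3), t=0.4038
    cross x-line → (2,3), t=0.8500
    cross y-line → (2,4), t=1.4390
    cross y-line → (2,5), t=2.4743
    cross y-line → (2,6), t=3.5096 (wall)
  → r_2 = 3.5096
beam 3: φ=-45°, α=150°
  d=(-0.8660,0.5000)  start (3,2)  tX=0.2540 tY=0.7800  stride 1/|dx|=1.1547 1/|dy|=2.0000
    cross x-line → (2,2), t=0.2540
    cross y-line → (2,3), t=0.7800
    cross x-line → (1,3), t=1.4087
    cross x-line → (0,3), t=2.5634 (wall)
  → r_3 = 2.5634
beam 4: φ=0°, α=195°
  d=(-0.9659,-0.2588)  start (3,2)  tX=0.2278 tY=2.3569  stride 1/|dx|=1.0353 1/|dy|=3.8637
    cross x-line → (2,2), t=0.2278
    cross x-line → (1,2), t=1.2630
    cross x-line → (0,2), t=2.2983 (wall)
  → r_4 = 2.2983
beam 5: φ=45°, α=240°
  d=(-0.5000,-0.8660)  start (3,2)  tX=0.4400 tY=0.7044  stride 1/|dx|=2.0000 1/|dy|=1.1547
    cross x-line → (2,2), t=0.4400
    cross y-line → (2,1), t=0.7044
    cross y-line → (2,0), t=1.8591 (wall)
  → r_5 = 1.8591
beam 6: φ=90°, α=285°
  d=(0.2588,-0.9659)  start (3,2)  tX=3.0137 tY=0.6315  stride 1/|dx|=3.8637 1/|dy|=1.0353
    cross y-line → (3,1), t=0.6315
    cross y-line → (3,0), t=1.6668 (wall)
  → r_6 = 1.6668
beam 7: φ=135°, α=330°
  d=(0.8660,-0.5000)  start (3,2)  tX=0.9007 tY=1.2200  stride 1/|dx|=1.1547 1/|dy|=2.0000
    cross x-line → (4,2), t=0.9007
    cross y-line → (4,1), t=1.2200 (wall)
  → r_7 = 1.2200

ranges = [3.5600, 3.5096, 2.5634, 2.2983, 1.8591, 1.6668, 1.2200]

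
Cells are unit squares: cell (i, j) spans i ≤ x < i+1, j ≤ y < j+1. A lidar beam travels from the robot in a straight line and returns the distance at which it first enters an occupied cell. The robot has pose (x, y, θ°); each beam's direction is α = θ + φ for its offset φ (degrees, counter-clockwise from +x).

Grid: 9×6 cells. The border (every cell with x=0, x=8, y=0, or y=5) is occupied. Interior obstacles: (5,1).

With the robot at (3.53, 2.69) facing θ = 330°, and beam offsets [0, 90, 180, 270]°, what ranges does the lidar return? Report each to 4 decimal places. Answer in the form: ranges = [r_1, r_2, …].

beam 1: φ=0°, α=330°
  d=(0.8660,-0.5000)  start (3,2)  tX=0.5427 tY=1.3800  stride 1/|dx|=1.1547 1/|dy|=2.0000
    cross x-line → (4,2), t=0.5427
    cross y-line → (4,1), t=1.3800
    cross x-line → (5,1), t=1.6974 (wall)
  → r_1 = 1.6974
beam 2: φ=90°, α=60°
  d=(0.5000,0.8660)  start (3,2)  tX=0.9400 tY=0.3580  stride 1/|dx|=2.0000 1/|dy|=1.1547
    cross y-line → (3,3), t=0.3580
    cross x-line → (4,3), t=0.9400
    cross y-line → (4,4), t=1.5127
    cross y-line → (4,5), t=2.6674 (wall)
  → r_2 = 2.6674
beam 3: φ=180°, α=150°
  d=(-0.8660,0.5000)  start (3,2)  tX=0.6120 tY=0.6200  stride 1/|dx|=1.1547 1/|dy|=2.0000
    cross x-line → (2,2), t=0.6120
    cross y-line → (2,3), t=0.6200
    cross x-line → (1,3), t=1.7667
    cross y-line → (1,4), t=2.6200
    cross x-line → (0,4), t=2.9214 (wall)
  → r_3 = 2.9214
beam 4: φ=270°, α=240°
  d=(-0.5000,-0.8660)  start (3,2)  tX=1.0600 tY=0.7967  stride 1/|dx|=2.0000 1/|dy|=1.1547
    cross y-line → (3,1), t=0.7967
    cross x-line → (2,1), t=1.0600
    cross y-line → (2,0), t=1.9514 (wall)
  → r_4 = 1.9514

ranges = [1.6974, 2.6674, 2.9214, 1.9514]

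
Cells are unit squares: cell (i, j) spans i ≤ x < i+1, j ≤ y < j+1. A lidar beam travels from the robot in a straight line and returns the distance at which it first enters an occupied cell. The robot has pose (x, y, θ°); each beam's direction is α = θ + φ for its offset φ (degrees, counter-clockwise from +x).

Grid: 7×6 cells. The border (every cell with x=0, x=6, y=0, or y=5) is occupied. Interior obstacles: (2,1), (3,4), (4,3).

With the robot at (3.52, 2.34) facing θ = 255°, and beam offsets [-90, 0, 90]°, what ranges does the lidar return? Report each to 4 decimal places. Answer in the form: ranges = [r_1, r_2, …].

ranges = [2.6089, 1.3873, 2.5675]

beam 1: φ=-90°, α=165°
  dir = (cos 165°, sin 165°) = (-0.9659, 0.2588); from cell (3,2)
  next x-line at t=0.5383, next y-line at t=2.5500; Δt_x=1.0353, Δt_y=3.8637
    x: enter (2,2) at t=0.5383
    x: enter (1,2) at t=1.5736
    y: enter (1,3) at t=2.5500
    x: enter (0,3) at t=2.6089 ← occupied
  → r_1 = 2.6089
beam 2: φ=0°, α=255°
  dir = (cos 255°, sin 255°) = (-0.2588, -0.9659); from cell (3,2)
  next x-line at t=2.0091, next y-line at t=0.3520; Δt_x=3.8637, Δt_y=1.0353
    y: enter (3,1) at t=0.3520
    y: enter (3,0) at t=1.3873 ← occupied
  → r_2 = 1.3873
beam 3: φ=90°, α=345°
  dir = (cos 345°, sin 345°) = (0.9659, -0.2588); from cell (3,2)
  next x-line at t=0.4969, next y-line at t=1.3137; Δt_x=1.0353, Δt_y=3.8637
    x: enter (4,2) at t=0.4969
    y: enter (4,1) at t=1.3137
    x: enter (5,1) at t=1.5322
    x: enter (6,1) at t=2.5675 ← occupied
  → r_3 = 2.5675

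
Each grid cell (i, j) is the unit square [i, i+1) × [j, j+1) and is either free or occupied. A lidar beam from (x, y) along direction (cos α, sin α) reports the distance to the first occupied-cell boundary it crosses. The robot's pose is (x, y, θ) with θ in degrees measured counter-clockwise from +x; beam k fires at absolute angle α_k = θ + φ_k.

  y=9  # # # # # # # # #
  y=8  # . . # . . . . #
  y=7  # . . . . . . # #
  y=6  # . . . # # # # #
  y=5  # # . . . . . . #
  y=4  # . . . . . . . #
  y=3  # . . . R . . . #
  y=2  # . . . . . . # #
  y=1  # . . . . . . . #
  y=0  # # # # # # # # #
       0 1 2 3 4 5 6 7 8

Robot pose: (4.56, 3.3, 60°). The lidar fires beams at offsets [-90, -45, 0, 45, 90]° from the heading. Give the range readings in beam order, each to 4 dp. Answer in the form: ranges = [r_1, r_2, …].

beam 1: φ=-90°, α=330°
  dir = (cos 330°, sin 330°) = (0.8660, -0.5000); from cell (4,3)
  next x-line at t=0.5081, next y-line at t=0.6000; Δt_x=1.1547, Δt_y=2.0000
    x: enter (5,3) at t=0.5081
    y: enter (5,2) at t=0.6000
    x: enter (6,2) at t=1.6628
    y: enter (6,1) at t=2.6000
    x: enter (7,1) at t=2.8175
    x: enter (8,1) at t=3.9722 ← occupied
  → r_1 = 3.9722
beam 2: φ=-45°, α=15°
  dir = (cos 15°, sin 15°) = (0.9659, 0.2588); from cell (4,3)
  next x-line at t=0.4555, next y-line at t=2.7046; Δt_x=1.0353, Δt_y=3.8637
    x: enter (5,3) at t=0.4555
    x: enter (6,3) at t=1.4908
    x: enter (7,3) at t=2.5261
    y: enter (7,4) at t=2.7046
    x: enter (8,4) at t=3.5614 ← occupied
  → r_2 = 3.5614
beam 3: φ=0°, α=60°
  dir = (cos 60°, sin 60°) = (0.5000, 0.8660); from cell (4,3)
  next x-line at t=0.8800, next y-line at t=0.8083; Δt_x=2.0000, Δt_y=1.1547
    y: enter (4,4) at t=0.8083
    x: enter (5,4) at t=0.8800
    y: enter (5,5) at t=1.9630
    x: enter (6,5) at t=2.8800
    y: enter (6,6) at t=3.1177 ← occupied
  → r_3 = 3.1177
beam 4: φ=45°, α=105°
  dir = (cos 105°, sin 105°) = (-0.2588, 0.9659); from cell (4,3)
  next x-line at t=2.1637, next y-line at t=0.7247; Δt_x=3.8637, Δt_y=1.0353
    y: enter (4,4) at t=0.7247
    y: enter (4,5) at t=1.7600
    x: enter (3,5) at t=2.1637
    y: enter (3,6) at t=2.7952
    y: enter (3,7) at t=3.8305
    y: enter (3,8) at t=4.8658 ← occupied
  → r_4 = 4.8658
beam 5: φ=90°, α=150°
  dir = (cos 150°, sin 150°) = (-0.8660, 0.5000); from cell (4,3)
  next x-line at t=0.6466, next y-line at t=1.4000; Δt_x=1.1547, Δt_y=2.0000
    x: enter (3,3) at t=0.6466
    y: enter (3,4) at t=1.4000
    x: enter (2,4) at t=1.8013
    x: enter (1,4) at t=2.9560
    y: enter (1,5) at t=3.4000 ← occupied
  → r_5 = 3.4000

ranges = [3.9722, 3.5614, 3.1177, 4.8658, 3.4000]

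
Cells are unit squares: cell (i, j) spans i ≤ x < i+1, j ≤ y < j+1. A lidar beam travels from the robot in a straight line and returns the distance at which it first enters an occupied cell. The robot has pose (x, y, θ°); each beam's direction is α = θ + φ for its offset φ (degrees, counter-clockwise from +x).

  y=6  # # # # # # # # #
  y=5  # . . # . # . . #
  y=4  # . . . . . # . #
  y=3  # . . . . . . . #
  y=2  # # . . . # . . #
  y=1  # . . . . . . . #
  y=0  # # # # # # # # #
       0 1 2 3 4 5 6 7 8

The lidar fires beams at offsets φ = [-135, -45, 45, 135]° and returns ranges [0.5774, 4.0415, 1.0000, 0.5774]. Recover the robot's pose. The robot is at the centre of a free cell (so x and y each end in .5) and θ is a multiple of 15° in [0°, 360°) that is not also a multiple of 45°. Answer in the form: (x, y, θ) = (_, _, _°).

The pose lattice has 30·16 = 480 candidates. Test each by forward raycasting.
  (4.5, 4.5, 165°): beam 1 = 1.0000 ≠ 0.5774 ✗
  (7.5, 1.5, 60°): beam 1 = 0.5176 ≠ 0.5774 ✗
  (3.5, 2.5, 255°): beam 1 = 4.0415 ≠ 0.5774 ✗
  …
  (1.5, 3.5, 75°): r_1=0.5774, r_2=4.0415, r_3=1.0000, r_4=0.5774 — all match ✓
Unique over the lattice → pose = (1.5, 3.5, 75°).

(x, y, θ) = (1.5, 3.5, 75°)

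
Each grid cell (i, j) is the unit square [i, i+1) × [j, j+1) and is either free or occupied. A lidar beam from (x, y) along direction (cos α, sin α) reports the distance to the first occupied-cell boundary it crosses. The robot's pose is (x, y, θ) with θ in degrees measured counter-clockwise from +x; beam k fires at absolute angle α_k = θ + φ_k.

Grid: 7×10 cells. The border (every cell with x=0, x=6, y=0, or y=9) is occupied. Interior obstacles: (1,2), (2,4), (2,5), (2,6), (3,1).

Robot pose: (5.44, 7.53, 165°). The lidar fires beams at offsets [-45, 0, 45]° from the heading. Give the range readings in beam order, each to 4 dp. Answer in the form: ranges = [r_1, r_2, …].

beam 1: φ=-45°, α=120°
  direction (-0.5000, 0.8660); cell (5,7); t to first gridline: x 0.8800, y 0.5427 (then +2.0000 / +1.1547)
    (5,8) via y @ 0.5427
    (4,8) via x @ 0.8800
    (4,9) via y @ 1.6974  # hit
  → r_1 = 1.6974
beam 2: φ=0°, α=165°
  direction (-0.9659, 0.2588); cell (5,7); t to first gridline: x 0.4555, y 1.8159 (then +1.0353 / +3.8637)
    (4,7) via x @ 0.4555
    (3,7) via x @ 1.4908
    (3,8) via y @ 1.8159
    (2,8) via x @ 2.5261
    (1,8) via x @ 3.5614
    (0,8) via x @ 4.5966  # hit
  → r_2 = 4.5966
beam 3: φ=45°, α=210°
  direction (-0.8660, -0.5000); cell (5,7); t to first gridline: x 0.5081, y 1.0600 (then +1.1547 / +2.0000)
    (4,7) via x @ 0.5081
    (4,6) via y @ 1.0600
    (3,6) via x @ 1.6628
    (2,6) via x @ 2.8175  # hit
  → r_3 = 2.8175

ranges = [1.6974, 4.5966, 2.8175]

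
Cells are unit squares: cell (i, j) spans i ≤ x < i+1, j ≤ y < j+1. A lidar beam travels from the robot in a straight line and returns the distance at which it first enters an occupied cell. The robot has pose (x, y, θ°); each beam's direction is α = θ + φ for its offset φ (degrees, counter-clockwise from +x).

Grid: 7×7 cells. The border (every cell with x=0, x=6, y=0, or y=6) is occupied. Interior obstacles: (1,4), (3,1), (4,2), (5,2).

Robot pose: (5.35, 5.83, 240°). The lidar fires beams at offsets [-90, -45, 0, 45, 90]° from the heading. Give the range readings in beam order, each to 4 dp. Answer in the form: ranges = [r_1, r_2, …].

beam 1: φ=-90°, α=150°
  d=(-0.8660,0.5000)  start (5,5)  tX=0.4041 tY=0.3400  stride 1/|dx|=1.1547 1/|dy|=2.0000
    cross y-line → (5,6), t=0.3400 (wall)
  → r_1 = 0.3400
beam 2: φ=-45°, α=195°
  d=(-0.9659,-0.2588)  start (5,5)  tX=0.3623 tY=3.2069  stride 1/|dx|=1.0353 1/|dy|=3.8637
    cross x-line → (4,5), t=0.3623
    cross x-line → (3,5), t=1.3976
    cross x-line → (2,5), t=2.4329
    cross y-line → (2,4), t=3.2069
    cross x-line → (1,4), t=3.4682 (wall)
  → r_2 = 3.4682
beam 3: φ=0°, α=240°
  d=(-0.5000,-0.8660)  start (5,5)  tX=0.7000 tY=0.9584  stride 1/|dx|=2.0000 1/|dy|=1.1547
    cross x-line → (4,5), t=0.7000
    cross y-line → (4,4), t=0.9584
    cross y-line → (4,3), t=2.1131
    cross x-line → (3,3), t=2.7000
    cross y-line → (3,2), t=3.2678
    cross y-line → (3,1), t=4.4225 (wall)
  → r_3 = 4.4225
beam 4: φ=45°, α=285°
  d=(0.2588,-0.9659)  start (5,5)  tX=2.5114 tY=0.8593  stride 1/|dx|=3.8637 1/|dy|=1.0353
    cross y-line → (5,4), t=0.8593
    cross y-line → (5,3), t=1.8946
    cross x-line → (6,3), t=2.5114 (wall)
  → r_4 = 2.5114
beam 5: φ=90°, α=330°
  d=(0.8660,-0.5000)  start (5,5)  tX=0.7506 tY=1.6600  stride 1/|dx|=1.1547 1/|dy|=2.0000
    cross x-line → (6,5), t=0.7506 (wall)
  → r_5 = 0.7506

ranges = [0.3400, 3.4682, 4.4225, 2.5114, 0.7506]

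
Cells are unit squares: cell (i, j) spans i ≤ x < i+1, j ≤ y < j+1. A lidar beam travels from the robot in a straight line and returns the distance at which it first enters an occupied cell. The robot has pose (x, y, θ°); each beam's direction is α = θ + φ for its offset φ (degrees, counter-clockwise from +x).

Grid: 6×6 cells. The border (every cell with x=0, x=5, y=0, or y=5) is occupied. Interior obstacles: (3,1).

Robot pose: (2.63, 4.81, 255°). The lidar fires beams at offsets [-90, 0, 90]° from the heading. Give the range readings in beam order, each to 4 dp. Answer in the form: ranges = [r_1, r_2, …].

ranges = [0.7341, 3.9444, 2.4536]

beam 1: φ=-90°, α=165°
  direction (-0.9659, 0.2588); cell (2,4); t to first gridline: x 0.6522, y 0.7341 (then +1.0353 / +3.8637)
    (1,4) via x @ 0.6522
    (1,5) via y @ 0.7341  # hit
  → r_1 = 0.7341
beam 2: φ=0°, α=255°
  direction (-0.2588, -0.9659); cell (2,4); t to first gridline: x 2.4341, y 0.8386 (then +3.8637 / +1.0353)
    (2,3) via y @ 0.8386
    (2,2) via y @ 1.8738
    (1,2) via x @ 2.4341
    (1,1) via y @ 2.9091
    (1,0) via y @ 3.9444  # hit
  → r_2 = 3.9444
beam 3: φ=90°, α=345°
  direction (0.9659, -0.2588); cell (2,4); t to first gridline: x 0.3831, y 3.1296 (then +1.0353 / +3.8637)
    (3,4) via x @ 0.3831
    (4,4) via x @ 1.4183
    (5,4) via x @ 2.4536  # hit
  → r_3 = 2.4536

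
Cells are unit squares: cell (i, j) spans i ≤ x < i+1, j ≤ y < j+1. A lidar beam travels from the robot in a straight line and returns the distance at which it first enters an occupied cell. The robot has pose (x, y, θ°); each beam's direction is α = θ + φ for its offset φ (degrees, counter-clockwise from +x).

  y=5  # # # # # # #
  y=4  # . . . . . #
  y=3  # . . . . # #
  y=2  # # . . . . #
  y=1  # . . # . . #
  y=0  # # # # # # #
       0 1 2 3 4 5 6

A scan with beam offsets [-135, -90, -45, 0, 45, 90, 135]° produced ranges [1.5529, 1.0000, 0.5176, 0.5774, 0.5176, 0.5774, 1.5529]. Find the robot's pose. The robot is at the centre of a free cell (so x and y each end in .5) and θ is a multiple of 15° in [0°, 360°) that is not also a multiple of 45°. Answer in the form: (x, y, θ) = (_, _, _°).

(x, y, θ) = (5.5, 1.5, 300°)

Candidates: 17 free-cell centres × 16 headings = 272 poses. Raycast each; keep the one whose scan matches to 4 dp.
  (5.5, 1.5, 30°): beam 1 = 0.5176 ≠ 1.5529 ✗
  (5.5, 2.5, 300°): beam 1 = 4.6587 ≠ 1.5529 ✗
  (3.5, 4.5, 345°): beam 1 = 2.8868 ≠ 1.5529 ✗
  …
  (5.5, 1.5, 300°): r_1=1.5529, r_2=1.0000, r_3=0.5176, r_4=0.5774, r_5=0.5176, r_6=0.5774, r_7=1.5529 — all match ✓
Only this pose fits every beam.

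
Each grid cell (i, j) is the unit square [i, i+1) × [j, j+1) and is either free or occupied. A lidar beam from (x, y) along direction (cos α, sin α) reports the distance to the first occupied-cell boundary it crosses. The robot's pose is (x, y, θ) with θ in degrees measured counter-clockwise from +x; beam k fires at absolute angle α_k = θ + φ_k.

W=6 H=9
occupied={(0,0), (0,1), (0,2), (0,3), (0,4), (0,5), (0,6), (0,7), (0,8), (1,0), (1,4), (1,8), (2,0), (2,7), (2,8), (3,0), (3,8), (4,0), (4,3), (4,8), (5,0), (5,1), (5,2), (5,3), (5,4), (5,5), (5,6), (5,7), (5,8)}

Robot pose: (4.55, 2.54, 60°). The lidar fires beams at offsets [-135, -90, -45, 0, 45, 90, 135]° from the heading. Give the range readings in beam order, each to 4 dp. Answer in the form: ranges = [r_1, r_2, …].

beam 1: φ=-135°, α=285°
  d=(0.2588,-0.9659)  start (4,2)  tX=1.7387 tY=0.5590  stride 1/|dx|=3.8637 1/|dy|=1.0353
    cross y-line → (4,1), t=0.5590
    cross y-line → (4,0), t=1.5943 (wall)
  → r_1 = 1.5943
beam 2: φ=-90°, α=330°
  d=(0.8660,-0.5000)  start (4,2)  tX=0.5196 tY=1.0800  stride 1/|dx|=1.1547 1/|dy|=2.0000
    cross x-line → (5,2), t=0.5196 (wall)
  → r_2 = 0.5196
beam 3: φ=-45°, α=15°
  d=(0.9659,0.2588)  start (4,2)  tX=0.4659 tY=1.7773  stride 1/|dx|=1.0353 1/|dy|=3.8637
    cross x-line → (5,2), t=0.4659 (wall)
  → r_3 = 0.4659
beam 4: φ=0°, α=60°
  d=(0.5000,0.8660)  start (4,2)  tX=0.9000 tY=0.5312  stride 1/|dx|=2.0000 1/|dy|=1.1547
    cross y-line → (4,3), t=0.5312 (wall)
  → r_4 = 0.5312
beam 5: φ=45°, α=105°
  d=(-0.2588,0.9659)  start (4,2)  tX=2.1250 tY=0.4762  stride 1/|dx|=3.8637 1/|dy|=1.0353
    cross y-line → (4,3), t=0.4762 (wall)
  → r_5 = 0.4762
beam 6: φ=90°, α=150°
  d=(-0.8660,0.5000)  start (4,2)  tX=0.6351 tY=0.9200  stride 1/|dx|=1.1547 1/|dy|=2.0000
    cross x-line → (3,2), t=0.6351
    cross y-line → (3,3), t=0.9200
    cross x-line → (2,3), t=1.7898
    cross y-line → (2,4), t=2.9200
    cross x-line → (1,4), t=2.9445 (wall)
  → r_6 = 2.9445
beam 7: φ=135°, α=195°
  d=(-0.9659,-0.2588)  start (4,2)  tX=0.5694 tY=2.0864  stride 1/|dx|=1.0353 1/|dy|=3.8637
    cross x-line → (3,2), t=0.5694
    cross x-line → (2,2), t=1.6047
    cross y-line → (2,1), t=2.0864
    cross x-line → (1,1), t=2.6400
    cross x-line → (0,1), t=3.6752 (wall)
  → r_7 = 3.6752

ranges = [1.5943, 0.5196, 0.4659, 0.5312, 0.4762, 2.9445, 3.6752]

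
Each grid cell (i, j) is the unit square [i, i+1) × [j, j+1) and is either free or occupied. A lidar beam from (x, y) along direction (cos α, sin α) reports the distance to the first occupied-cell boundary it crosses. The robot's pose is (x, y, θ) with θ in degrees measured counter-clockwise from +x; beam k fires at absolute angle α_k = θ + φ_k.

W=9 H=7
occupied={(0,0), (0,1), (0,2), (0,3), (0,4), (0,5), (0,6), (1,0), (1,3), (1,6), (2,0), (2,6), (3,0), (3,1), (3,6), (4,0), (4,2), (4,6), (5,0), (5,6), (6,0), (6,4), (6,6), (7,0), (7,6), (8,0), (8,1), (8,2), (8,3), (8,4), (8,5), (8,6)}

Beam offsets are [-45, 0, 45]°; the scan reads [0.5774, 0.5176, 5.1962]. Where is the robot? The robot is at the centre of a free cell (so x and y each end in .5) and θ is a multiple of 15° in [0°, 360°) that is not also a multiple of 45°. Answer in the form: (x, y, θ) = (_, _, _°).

The pose lattice has 31·16 = 496 candidates. Test each by forward raycasting.
  (1.5, 1.5, 210°): beam 1 = 0.5176 ≠ 0.5774 ✗
  (4.5, 4.5, 150°): beam 1 = 1.5529 ≠ 0.5774 ✗
  (6.5, 1.5, 105°): beam 1 = 3.0000 ≠ 0.5774 ✗
  …
  (2.5, 1.5, 15°): r_1=0.5774, r_2=0.5176, r_3=5.1962 — all match ✓
No second candidate reproduces the full scan.

(x, y, θ) = (2.5, 1.5, 15°)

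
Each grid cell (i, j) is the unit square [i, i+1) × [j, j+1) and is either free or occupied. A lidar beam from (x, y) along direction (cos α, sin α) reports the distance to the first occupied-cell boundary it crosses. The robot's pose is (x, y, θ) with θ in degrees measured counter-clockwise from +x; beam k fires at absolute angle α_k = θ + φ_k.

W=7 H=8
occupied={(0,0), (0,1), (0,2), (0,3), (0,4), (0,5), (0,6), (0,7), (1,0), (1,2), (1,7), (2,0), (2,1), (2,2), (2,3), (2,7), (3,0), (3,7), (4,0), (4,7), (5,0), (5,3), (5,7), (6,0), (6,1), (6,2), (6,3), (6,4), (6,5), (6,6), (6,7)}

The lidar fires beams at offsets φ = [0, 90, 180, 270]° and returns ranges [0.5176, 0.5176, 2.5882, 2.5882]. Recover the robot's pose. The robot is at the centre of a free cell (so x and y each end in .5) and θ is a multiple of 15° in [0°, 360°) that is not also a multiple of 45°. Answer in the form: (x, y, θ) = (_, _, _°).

(x, y, θ) = (5.5, 4.5, 285°)

Candidates: 25 free-cell centres × 16 headings = 400 poses. Raycast each; keep the one whose scan matches to 4 dp.
  (5.5, 1.5, 300°): beam 1 = 0.5774 ≠ 0.5176 ✗
  (5.5, 6.5, 240°): beam 1 = 5.0000 ≠ 0.5176 ✗
  (5.5, 1.5, 330°): beam 1 = 0.5774 ≠ 0.5176 ✗
  (4.5, 1.5, 345°): beam 1 = 1.5529 ≠ 0.5176 ✗
  (1.5, 6.5, 210°): beam 1 = 0.5774 ≠ 0.5176 ✗
  …
  (5.5, 4.5, 285°): r_1=0.5176, r_2=0.5176, r_3=2.5882, r_4=2.5882 — all match ✓
No second candidate reproduces the full scan.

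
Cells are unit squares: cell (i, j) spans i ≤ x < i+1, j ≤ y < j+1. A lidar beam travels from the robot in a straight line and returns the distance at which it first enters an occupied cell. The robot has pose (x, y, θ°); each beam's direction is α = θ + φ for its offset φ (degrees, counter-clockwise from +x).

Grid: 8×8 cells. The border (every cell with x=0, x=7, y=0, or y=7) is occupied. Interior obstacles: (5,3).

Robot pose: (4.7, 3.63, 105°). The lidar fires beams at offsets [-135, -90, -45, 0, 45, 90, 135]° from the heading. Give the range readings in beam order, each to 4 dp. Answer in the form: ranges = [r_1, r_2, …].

ranges = [0.3464, 0.3106, 3.8913, 3.4889, 4.2724, 3.8305, 3.0369]

beam 1: φ=-135°, α=330°
  cosα=0.8660 sinα=-0.5000 | (4,3) | tMaxX 0.3464 tMaxY 1.2600 | tΔX 1.1547 tΔY 2.0000
    t=0.3464 [x] (5,3) — stop
  → r_1 = 0.3464
beam 2: φ=-90°, α=15°
  cosα=0.9659 sinα=0.2588 | (4,3) | tMaxX 0.3106 tMaxY 1.4296 | tΔX 1.0353 tΔY 3.8637
    t=0.3106 [x] (5,3) — stop
  → r_2 = 0.3106
beam 3: φ=-45°, α=60°
  cosα=0.5000 sinα=0.8660 | (4,3) | tMaxX 0.6000 tMaxY 0.4272 | tΔX 2.0000 tΔY 1.1547
    t=0.4272 [y] (4,4)
    t=0.6000 [x] (5,4)
    t=1.5819 [y] (5,5)
    t=2.6000 [x] (6,5)
    t=2.7366 [y] (6,6)
    t=3.8913 [y] (6,7) — stop
  → r_3 = 3.8913
beam 4: φ=0°, α=105°
  cosα=-0.2588 sinα=0.9659 | (4,3) | tMaxX 2.7046 tMaxY 0.3831 | tΔX 3.8637 tΔY 1.0353
    t=0.3831 [y] (4,4)
    t=1.4183 [y] (4,5)
    t=2.4536 [y] (4,6)
    t=2.7046 [x] (3,6)
    t=3.4889 [y] (3,7) — stop
  → r_4 = 3.4889
beam 5: φ=45°, α=150°
  cosα=-0.8660 sinα=0.5000 | (4,3) | tMaxX 0.8083 tMaxY 0.7400 | tΔX 1.1547 tΔY 2.0000
    t=0.7400 [y] (4,4)
    t=0.8083 [x] (3,4)
    t=1.9630 [x] (2,4)
    t=2.7400 [y] (2,5)
    t=3.1177 [x] (1,5)
    t=4.2724 [x] (0,5) — stop
  → r_5 = 4.2724
beam 6: φ=90°, α=195°
  cosα=-0.9659 sinα=-0.2588 | (4,3) | tMaxX 0.7247 tMaxY 2.4341 | tΔX 1.0353 tΔY 3.8637
    t=0.7247 [x] (3,3)
    t=1.7600 [x] (2,3)
    t=2.4341 [y] (2,2)
    t=2.7952 [x] (1,2)
    t=3.8305 [x] (0,2) — stop
  → r_6 = 3.8305
beam 7: φ=135°, α=240°
  cosα=-0.5000 sinα=-0.8660 | (4,3) | tMaxX 1.4000 tMaxY 0.7275 | tΔX 2.0000 tΔY 1.1547
    t=0.7275 [y] (4,2)
    t=1.4000 [x] (3,2)
    t=1.8822 [y] (3,1)
    t=3.0369 [y] (3,0) — stop
  → r_7 = 3.0369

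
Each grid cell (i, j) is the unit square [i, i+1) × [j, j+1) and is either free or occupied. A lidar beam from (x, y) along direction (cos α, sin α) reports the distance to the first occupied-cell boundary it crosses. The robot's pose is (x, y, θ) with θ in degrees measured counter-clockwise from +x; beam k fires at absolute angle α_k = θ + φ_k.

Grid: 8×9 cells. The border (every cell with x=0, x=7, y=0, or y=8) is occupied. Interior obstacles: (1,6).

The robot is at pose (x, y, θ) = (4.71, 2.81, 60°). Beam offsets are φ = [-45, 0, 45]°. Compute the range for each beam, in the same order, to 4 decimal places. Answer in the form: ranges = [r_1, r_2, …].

beam 1: φ=-45°, α=15°
  d=(0.9659,0.2588)  start (4,2)  tX=0.3002 tY=0.7341  stride 1/|dx|=1.0353 1/|dy|=3.8637
    cross x-line → (5,2), t=0.3002
    cross y-line → (5,3), t=0.7341
    cross x-line → (6,3), t=1.3355
    cross x-line → (7,3), t=2.3708 (wall)
  → r_1 = 2.3708
beam 2: φ=0°, α=60°
  d=(0.5000,0.8660)  start (4,2)  tX=0.5800 tY=0.2194  stride 1/|dx|=2.0000 1/|dy|=1.1547
    cross y-line → (4,3), t=0.2194
    cross x-line → (5,3), t=0.5800
    cross y-line → (5,4), t=1.3741
    cross y-line → (5,5), t=2.5288
    cross x-line → (6,5), t=2.5800
    cross y-line → (6,6), t=3.6835
    cross x-line → (7,6), t=4.5800 (wall)
  → r_2 = 4.5800
beam 3: φ=45°, α=105°
  d=(-0.2588,0.9659)  start (4,2)  tX=2.7432 tY=0.1967  stride 1/|dx|=3.8637 1/|dy|=1.0353
    cross y-line → (4,3), t=0.1967
    cross y-line → (4,4), t=1.2320
    cross y-line → (4,5), t=2.2673
    cross x-line → (3,5), t=2.7432
    cross y-line → (3,6), t=3.3025
    cross y-line → (3,7), t=4.3378
    cross y-line → (3,8), t=5.3731 (wall)
  → r_3 = 5.3731

ranges = [2.3708, 4.5800, 5.3731]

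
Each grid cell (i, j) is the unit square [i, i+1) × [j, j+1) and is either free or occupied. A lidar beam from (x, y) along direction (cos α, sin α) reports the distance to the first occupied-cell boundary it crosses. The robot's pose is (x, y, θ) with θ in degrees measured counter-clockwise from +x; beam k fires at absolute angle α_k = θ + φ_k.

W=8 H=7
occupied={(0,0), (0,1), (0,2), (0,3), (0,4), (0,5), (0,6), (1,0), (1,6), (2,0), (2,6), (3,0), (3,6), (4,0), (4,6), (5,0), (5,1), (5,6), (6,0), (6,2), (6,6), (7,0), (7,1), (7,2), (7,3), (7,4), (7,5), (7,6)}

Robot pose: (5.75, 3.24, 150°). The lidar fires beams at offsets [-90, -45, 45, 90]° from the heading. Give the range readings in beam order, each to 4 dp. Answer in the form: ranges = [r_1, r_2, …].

ranges = [2.5000, 2.8574, 4.9176, 1.4318]

beam 1: φ=-90°, α=60°
  d=(0.5000,0.8660)  start (5,3)  tX=0.5000 tY=0.8776  stride 1/|dx|=2.0000 1/|dy|=1.1547
    cross x-line → (6,3), t=0.5000
    cross y-line → (6,4), t=0.8776
    cross y-line → (6,5), t=2.0323
    cross x-line → (7,5), t=2.5000 (wall)
  → r_1 = 2.5000
beam 2: φ=-45°, α=105°
  d=(-0.2588,0.9659)  start (5,3)  tX=2.8978 tY=0.7868  stride 1/|dx|=3.8637 1/|dy|=1.0353
    cross y-line → (5,4), t=0.7868
    cross y-line → (5,5), t=1.8221
    cross y-line → (5,6), t=2.8574 (wall)
  → r_2 = 2.8574
beam 3: φ=45°, α=195°
  d=(-0.9659,-0.2588)  start (5,3)  tX=0.7765 tY=0.9273  stride 1/|dx|=1.0353 1/|dy|=3.8637
    cross x-line → (4,3), t=0.7765
    cross y-line → (4,2), t=0.9273
    cross x-line → (3,2), t=1.8117
    cross x-line → (2,2), t=2.8470
    cross x-line → (1,2), t=3.8823
    cross y-line → (1,1), t=4.7910
    cross x-line → (0,1), t=4.9176 (wall)
  → r_3 = 4.9176
beam 4: φ=90°, α=240°
  d=(-0.5000,-0.8660)  start (5,3)  tX=1.5000 tY=0.2771  stride 1/|dx|=2.0000 1/|dy|=1.1547
    cross y-line → (5,2), t=0.2771
    cross y-line → (5,1), t=1.4318 (wall)
  → r_4 = 1.4318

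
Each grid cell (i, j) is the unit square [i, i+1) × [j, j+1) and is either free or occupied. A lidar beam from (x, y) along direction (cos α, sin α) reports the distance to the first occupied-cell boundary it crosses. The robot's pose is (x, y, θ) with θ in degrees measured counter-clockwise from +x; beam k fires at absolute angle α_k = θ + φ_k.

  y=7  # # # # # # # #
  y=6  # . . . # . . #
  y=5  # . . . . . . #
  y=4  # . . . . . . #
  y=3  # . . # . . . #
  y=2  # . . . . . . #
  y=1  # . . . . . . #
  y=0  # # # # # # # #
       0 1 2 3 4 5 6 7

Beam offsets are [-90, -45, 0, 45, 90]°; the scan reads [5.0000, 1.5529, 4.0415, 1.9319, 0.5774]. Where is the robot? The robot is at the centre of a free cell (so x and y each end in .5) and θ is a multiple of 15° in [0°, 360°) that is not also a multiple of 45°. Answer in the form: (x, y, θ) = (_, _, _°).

(x, y, θ) = (1.5, 3.5, 60°)

The pose lattice has 34·16 = 544 candidates. Test each by forward raycasting.
  (4.5, 3.5, 105°): beam 1 = 2.5882 ≠ 5.0000 ✗
  (1.5, 3.5, 330°): beam 1 = 1.0000 ≠ 5.0000 ✗
  (6.5, 1.5, 120°): beam 1 = 0.5774 ≠ 5.0000 ✗
  …
  (1.5, 3.5, 60°): r_1=5.0000, r_2=1.5529, r_3=4.0415, r_4=1.9319, r_5=0.5774 — all match ✓
Only this pose fits every beam.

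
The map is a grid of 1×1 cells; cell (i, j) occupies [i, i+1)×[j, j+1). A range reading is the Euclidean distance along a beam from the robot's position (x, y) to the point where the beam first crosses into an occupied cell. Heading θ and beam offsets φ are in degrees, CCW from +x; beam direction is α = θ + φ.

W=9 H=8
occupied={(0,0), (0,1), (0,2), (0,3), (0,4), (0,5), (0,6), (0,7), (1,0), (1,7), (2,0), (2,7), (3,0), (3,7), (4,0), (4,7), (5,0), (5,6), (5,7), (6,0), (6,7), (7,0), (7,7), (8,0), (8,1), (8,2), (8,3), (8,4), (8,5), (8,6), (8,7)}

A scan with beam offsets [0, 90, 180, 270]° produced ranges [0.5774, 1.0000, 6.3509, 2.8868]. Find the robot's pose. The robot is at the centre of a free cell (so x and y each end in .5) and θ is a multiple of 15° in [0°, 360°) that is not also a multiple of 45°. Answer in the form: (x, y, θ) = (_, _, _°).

(x, y, θ) = (3.5, 1.5, 240°)

Candidates: 41 free-cell centres × 16 headings = 656 poses. Raycast each; keep the one whose scan matches to 4 dp.
  (1.5, 6.5, 60°): beam 2 = 0.5774 ≠ 1.0000 ✗
  (7.5, 5.5, 285°): beam 1 = 1.9319 ≠ 0.5774 ✗
  (4.5, 1.5, 255°): beam 1 = 0.5176 ≠ 0.5774 ✗
  (1.5, 6.5, 330°): beam 1 = 7.5056 ≠ 0.5774 ✗
  …
  (3.5, 1.5, 240°): r_1=0.5774, r_2=1.0000, r_3=6.3509, r_4=2.8868 — all match ✓
No second candidate reproduces the full scan.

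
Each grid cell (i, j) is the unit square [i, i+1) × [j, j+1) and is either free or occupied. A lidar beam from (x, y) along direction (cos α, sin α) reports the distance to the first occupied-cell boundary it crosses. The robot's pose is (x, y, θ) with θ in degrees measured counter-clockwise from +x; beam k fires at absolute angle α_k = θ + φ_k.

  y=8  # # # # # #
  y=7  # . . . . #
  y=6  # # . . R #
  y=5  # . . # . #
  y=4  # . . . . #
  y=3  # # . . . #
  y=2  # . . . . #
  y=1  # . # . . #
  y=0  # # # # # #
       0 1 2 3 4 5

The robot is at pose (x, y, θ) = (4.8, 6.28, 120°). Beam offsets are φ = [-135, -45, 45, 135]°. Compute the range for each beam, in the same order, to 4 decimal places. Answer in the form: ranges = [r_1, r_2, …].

ranges = [0.2071, 0.7727, 3.9340, 5.4663]

beam 1: φ=-135°, α=345°
  cosα=0.9659 sinα=-0.2588 | (4,6) | tMaxX 0.2071 tMaxY 1.0818 | tΔX 1.0353 tΔY 3.8637
    t=0.2071 [x] (5,6) — stop
  → r_1 = 0.2071
beam 2: φ=-45°, α=75°
  cosα=0.2588 sinα=0.9659 | (4,6) | tMaxX 0.7727 tMaxY 0.7454 | tΔX 3.8637 tΔY 1.0353
    t=0.7454 [y] (4,7)
    t=0.7727 [x] (5,7) — stop
  → r_2 = 0.7727
beam 3: φ=45°, α=165°
  cosα=-0.9659 sinα=0.2588 | (4,6) | tMaxX 0.8282 tMaxY 2.7819 | tΔX 1.0353 tΔY 3.8637
    t=0.8282 [x] (3,6)
    t=1.8635 [x] (2,6)
    t=2.7819 [y] (2,7)
    t=2.8988 [x] (1,7)
    t=3.9340 [x] (0,7) — stop
  → r_3 = 3.9340
beam 4: φ=135°, α=255°
  cosα=-0.2588 sinα=-0.9659 | (4,6) | tMaxX 3.0910 tMaxY 0.2899 | tΔX 3.8637 tΔY 1.0353
    t=0.2899 [y] (4,5)
    t=1.3252 [y] (4,4)
    t=2.3604 [y] (4,3)
    t=3.0910 [x] (3,3)
    t=3.3957 [y] (3,2)
    t=4.4310 [y] (3,1)
    t=5.4663 [y] (3,0) — stop
  → r_4 = 5.4663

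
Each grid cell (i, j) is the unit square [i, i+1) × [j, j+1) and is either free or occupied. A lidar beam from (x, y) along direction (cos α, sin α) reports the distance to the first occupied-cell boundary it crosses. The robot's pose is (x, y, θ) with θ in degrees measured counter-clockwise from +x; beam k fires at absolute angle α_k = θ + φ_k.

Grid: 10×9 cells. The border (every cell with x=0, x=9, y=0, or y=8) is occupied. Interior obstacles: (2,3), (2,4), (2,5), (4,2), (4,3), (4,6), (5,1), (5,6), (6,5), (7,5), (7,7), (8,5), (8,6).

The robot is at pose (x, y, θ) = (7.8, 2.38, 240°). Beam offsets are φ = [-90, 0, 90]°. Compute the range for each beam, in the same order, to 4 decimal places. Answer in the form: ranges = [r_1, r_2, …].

ranges = [3.2332, 1.5935, 1.3856]

beam 1: φ=-90°, α=150°
  direction (-0.8660, 0.5000); cell (7,2); t to first gridline: x 0.9238, y 1.2400 (then +1.1547 / +2.0000)
    (6,2) via x @ 0.9238
    (6,3) via y @ 1.2400
    (5,3) via x @ 2.0785
    (4,3) via x @ 3.2332  # hit
  → r_1 = 3.2332
beam 2: φ=0°, α=240°
  direction (-0.5000, -0.8660); cell (7,2); t to first gridline: x 1.6000, y 0.4388 (then +2.0000 / +1.1547)
    (7,1) via y @ 0.4388
    (7,0) via y @ 1.5935  # hit
  → r_2 = 1.5935
beam 3: φ=90°, α=330°
  direction (0.8660, -0.5000); cell (7,2); t to first gridline: x 0.2309, y 0.7600 (then +1.1547 / +2.0000)
    (8,2) via x @ 0.2309
    (8,1) via y @ 0.7600
    (9,1) via x @ 1.3856  # hit
  → r_3 = 1.3856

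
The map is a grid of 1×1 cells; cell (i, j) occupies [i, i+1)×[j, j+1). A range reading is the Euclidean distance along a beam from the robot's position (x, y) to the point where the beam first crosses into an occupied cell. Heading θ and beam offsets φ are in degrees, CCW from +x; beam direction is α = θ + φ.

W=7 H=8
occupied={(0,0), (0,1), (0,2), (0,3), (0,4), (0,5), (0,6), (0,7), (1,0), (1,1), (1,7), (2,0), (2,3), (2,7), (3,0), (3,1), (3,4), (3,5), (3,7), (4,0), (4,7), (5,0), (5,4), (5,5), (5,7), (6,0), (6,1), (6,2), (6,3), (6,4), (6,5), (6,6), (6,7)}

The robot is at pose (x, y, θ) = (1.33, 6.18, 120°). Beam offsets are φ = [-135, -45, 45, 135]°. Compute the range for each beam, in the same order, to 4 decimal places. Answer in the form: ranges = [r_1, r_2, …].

ranges = [1.7289, 0.8489, 0.3416, 1.2750]

beam 1: φ=-135°, α=345°
  d=(0.9659,-0.2588)  start (1,6)  tX=0.6936 tY=0.6955  stride 1/|dx|=1.0353 1/|dy|=3.8637
    cross x-line → (2,6), t=0.6936
    cross y-line → (2,5), t=0.6955
    cross x-line → (3,5), t=1.7289 (wall)
  → r_1 = 1.7289
beam 2: φ=-45°, α=75°
  d=(0.2588,0.9659)  start (1,6)  tX=2.5887 tY=0.8489  stride 1/|dx|=3.8637 1/|dy|=1.0353
    cross y-line → (1,7), t=0.8489 (wall)
  → r_2 = 0.8489
beam 3: φ=45°, α=165°
  d=(-0.9659,0.2588)  start (1,6)  tX=0.3416 tY=3.1682  stride 1/|dx|=1.0353 1/|dy|=3.8637
    cross x-line → (0,6), t=0.3416 (wall)
  → r_3 = 0.3416
beam 4: φ=135°, α=255°
  d=(-0.2588,-0.9659)  start (1,6)  tX=1.2750 tY=0.1863  stride 1/|dx|=3.8637 1/|dy|=1.0353
    cross y-line → (1,5), t=0.1863
    cross y-line → (1,4), t=1.2216
    cross x-line → (0,4), t=1.2750 (wall)
  → r_4 = 1.2750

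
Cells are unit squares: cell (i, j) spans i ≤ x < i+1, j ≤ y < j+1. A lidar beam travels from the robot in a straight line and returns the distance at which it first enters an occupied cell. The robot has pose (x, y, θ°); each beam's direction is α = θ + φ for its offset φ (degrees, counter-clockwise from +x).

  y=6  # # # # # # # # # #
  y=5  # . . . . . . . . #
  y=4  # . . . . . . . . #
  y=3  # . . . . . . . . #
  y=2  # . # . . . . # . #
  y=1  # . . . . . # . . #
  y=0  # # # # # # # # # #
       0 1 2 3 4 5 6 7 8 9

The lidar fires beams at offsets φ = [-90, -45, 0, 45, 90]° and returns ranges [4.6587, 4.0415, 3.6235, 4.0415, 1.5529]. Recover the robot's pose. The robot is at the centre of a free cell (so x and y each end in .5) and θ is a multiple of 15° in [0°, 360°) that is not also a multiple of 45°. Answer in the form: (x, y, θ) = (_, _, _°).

(x, y, θ) = (4.5, 2.5, 105°)

Candidates: 37 free-cell centres × 16 headings = 592 poses. Raycast each; keep the one whose scan matches to 4 dp.
  (3.5, 1.5, 240°): beam 1 = 1.0000 ≠ 4.6587 ✗
  (2.5, 3.5, 210°): beam 1 = 2.8868 ≠ 4.6587 ✗
  (8.5, 1.5, 30°): beam 1 = 0.5774 ≠ 4.6587 ✗
  (5.5, 5.5, 75°): beam 1 = 3.6235 ≠ 4.6587 ✗
  …
  (4.5, 2.5, 105°): r_1=4.6587, r_2=4.0415, r_3=3.6235, r_4=4.0415, r_5=1.5529 — all match ✓
Unique over the lattice → pose = (4.5, 2.5, 105°).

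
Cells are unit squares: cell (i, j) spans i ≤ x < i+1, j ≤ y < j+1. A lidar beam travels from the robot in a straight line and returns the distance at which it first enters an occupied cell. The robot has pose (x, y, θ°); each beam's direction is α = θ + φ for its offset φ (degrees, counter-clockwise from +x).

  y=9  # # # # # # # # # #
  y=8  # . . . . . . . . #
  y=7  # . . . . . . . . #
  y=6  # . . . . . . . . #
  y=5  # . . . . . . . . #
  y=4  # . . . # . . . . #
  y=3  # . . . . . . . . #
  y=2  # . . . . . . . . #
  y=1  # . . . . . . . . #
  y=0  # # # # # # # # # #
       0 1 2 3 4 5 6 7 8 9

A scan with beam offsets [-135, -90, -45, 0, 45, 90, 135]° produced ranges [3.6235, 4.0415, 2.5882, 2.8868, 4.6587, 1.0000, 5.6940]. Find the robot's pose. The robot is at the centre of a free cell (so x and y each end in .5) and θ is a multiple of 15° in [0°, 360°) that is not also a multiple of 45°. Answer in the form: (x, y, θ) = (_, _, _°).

(x, y, θ) = (3.5, 5.5, 210°)

Enumerate (i+0.5, j+0.5, θ) over the 63 free cells and 16 admissible headings. For each, cast all 7 beams and compare to the given ranges.
  (8.5, 7.5, 255°): beam 1 = 1.7321 ≠ 3.6235 ✗
  (5.5, 3.5, 150°): beam 2 = 6.3509 ≠ 4.0415 ✗
  (4.5, 8.5, 345°): beam 1 = 4.0415 ≠ 3.6235 ✗
  (6.5, 3.5, 30°): beam 1 = 2.5882 ≠ 3.6235 ✗
  …
  (3.5, 5.5, 210°): r_1=3.6235, r_2=4.0415, r_3=2.5882, r_4=2.8868, r_5=4.6587, r_6=1.0000, r_7=5.6940 — all match ✓
No second candidate reproduces the full scan.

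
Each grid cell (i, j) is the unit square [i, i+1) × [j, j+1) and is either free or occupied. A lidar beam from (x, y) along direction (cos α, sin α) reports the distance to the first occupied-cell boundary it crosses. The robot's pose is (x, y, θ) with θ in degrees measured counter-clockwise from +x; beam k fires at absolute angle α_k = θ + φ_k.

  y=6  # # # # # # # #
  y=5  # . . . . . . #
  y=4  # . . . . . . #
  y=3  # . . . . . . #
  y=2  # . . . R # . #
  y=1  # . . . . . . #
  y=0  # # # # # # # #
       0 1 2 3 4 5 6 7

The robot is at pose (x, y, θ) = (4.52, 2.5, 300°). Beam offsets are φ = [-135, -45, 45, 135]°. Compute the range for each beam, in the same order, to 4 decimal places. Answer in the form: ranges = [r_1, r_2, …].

beam 1: φ=-135°, α=165°
  cosα=-0.9659 sinα=0.2588 | (4,2) | tMaxX 0.5383 tMaxY 1.9319 | tΔX 1.0353 tΔY 3.8637
    t=0.5383 [x] (3,2)
    t=1.5736 [x] (2,2)
    t=1.9319 [y] (2,3)
    t=2.6089 [x] (1,3)
    t=3.6442 [x] (0,3) — stop
  → r_1 = 3.6442
beam 2: φ=-45°, α=255°
  cosα=-0.2588 sinα=-0.9659 | (4,2) | tMaxX 2.0091 tMaxY 0.5176 | tΔX 3.8637 tΔY 1.0353
    t=0.5176 [y] (4,1)
    t=1.5529 [y] (4,0) — stop
  → r_2 = 1.5529
beam 3: φ=45°, α=345°
  cosα=0.9659 sinα=-0.2588 | (4,2) | tMaxX 0.4969 tMaxY 1.9319 | tΔX 1.0353 tΔY 3.8637
    t=0.4969 [x] (5,2) — stop
  → r_3 = 0.4969
beam 4: φ=135°, α=75°
  cosα=0.2588 sinα=0.9659 | (4,2) | tMaxX 1.8546 tMaxY 0.5176 | tΔX 3.8637 tΔY 1.0353
    t=0.5176 [y] (4,3)
    t=1.5529 [y] (4,4)
    t=1.8546 [x] (5,4)
    t=2.5882 [y] (5,5)
    t=3.6235 [y] (5,6) — stop
  → r_4 = 3.6235

ranges = [3.6442, 1.5529, 0.4969, 3.6235]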